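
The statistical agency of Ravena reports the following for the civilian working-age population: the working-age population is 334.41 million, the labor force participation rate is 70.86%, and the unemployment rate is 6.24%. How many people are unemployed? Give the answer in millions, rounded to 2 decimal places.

About 14.79 million are unemployed.

Labor force = 0.7086 × 334.41 = 236.96 million.
Unemployed = 0.0624 × 236.96 ≈ 14.79 million.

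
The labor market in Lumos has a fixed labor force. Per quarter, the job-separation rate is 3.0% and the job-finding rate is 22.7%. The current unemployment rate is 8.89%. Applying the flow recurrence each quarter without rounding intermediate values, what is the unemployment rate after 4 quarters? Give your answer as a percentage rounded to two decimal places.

With a fixed labor force, u_{t+1} = u_t + s·(1−u_t) − f·u_t = u_t·(1−s−f) + s.
Here 1−s−f = 0.743 and s = 0.030.
u_1 = 0.088900 × 0.743 + 0.030 = 0.096053.
u_2 = 0.096053 × 0.743 + 0.030 = 0.101367.
u_3 = 0.101367 × 0.743 + 0.030 = 0.105316.
u_4 = 0.105316 × 0.743 + 0.030 = 0.108250.

Unemployment rate after four quarters ≈ 10.82%.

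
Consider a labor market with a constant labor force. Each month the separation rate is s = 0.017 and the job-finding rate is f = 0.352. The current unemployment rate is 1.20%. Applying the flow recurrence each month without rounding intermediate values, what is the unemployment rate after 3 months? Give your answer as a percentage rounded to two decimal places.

With a fixed labor force, u_{t+1} = u_t + s·(1−u_t) − f·u_t = u_t·(1−s−f) + s.
Here 1−s−f = 0.631 and s = 0.017.
u_1 = 0.012000 × 0.631 + 0.017 = 0.024572.
u_2 = 0.024572 × 0.631 + 0.017 = 0.032505.
u_3 = 0.032505 × 0.631 + 0.017 = 0.037511.

Unemployment rate after three months ≈ 3.75%.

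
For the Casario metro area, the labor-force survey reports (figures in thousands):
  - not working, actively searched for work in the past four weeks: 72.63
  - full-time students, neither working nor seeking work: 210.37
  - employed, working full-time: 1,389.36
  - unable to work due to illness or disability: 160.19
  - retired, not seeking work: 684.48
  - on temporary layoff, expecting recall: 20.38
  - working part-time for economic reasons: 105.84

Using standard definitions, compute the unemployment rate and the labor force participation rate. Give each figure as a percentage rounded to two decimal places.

Employed = 1,389.36 + 105.84 = 1,495.20 thousand (anyone who worked, including part-time for economic reasons, counts as employed).
Unemployed = 72.63 + 20.38 = 93.01 thousand (jobless and actively searching, or on temporary layoff).
Labor force = 1,495.20 + 93.01 = 1,588.21 thousand.
Not in labor force = 210.37 + 160.19 + 684.48 = 1,055.04 thousand (those not working and not actively searching are outside the labor force).
Civilian working-age population = 1,588.21 + 1,055.04 = 2,643.25 thousand.
Unemployment rate = 93.01 / 1,588.21 = 5.86%.
Labor force participation rate = 1,588.21 / 2,643.25 = 60.09%.

Unemployment rate ≈ 5.86%; labor force participation rate ≈ 60.09%.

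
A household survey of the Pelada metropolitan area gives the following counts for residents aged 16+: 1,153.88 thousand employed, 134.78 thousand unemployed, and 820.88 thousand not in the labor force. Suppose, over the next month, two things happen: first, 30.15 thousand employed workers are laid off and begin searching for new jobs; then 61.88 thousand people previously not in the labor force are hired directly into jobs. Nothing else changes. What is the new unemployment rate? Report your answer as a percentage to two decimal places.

New unemployment rate ≈ 12.21%.

Initially, labor force = 1,153.88 + 134.78 = 1,288.66 thousand, so u = 134.78/1,288.66 = 10.46%.
After the first change, employed falls and unemployed rises by 30.15; labor force unchanged → E = 1,123.73, U = 164.93, labor force = 1,288.66 thousand.
After the second change, employed and labor force both rise by 61.88; unemployed unchanged → E = 1,185.61, U = 164.93, labor force = 1,350.54 thousand.
New unemployment rate = 164.93 / 1,350.54 = 12.21%.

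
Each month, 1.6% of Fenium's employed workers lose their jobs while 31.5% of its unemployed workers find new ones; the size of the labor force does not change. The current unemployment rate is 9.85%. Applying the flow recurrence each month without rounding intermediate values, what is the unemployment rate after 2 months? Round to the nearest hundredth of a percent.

Unemployment rate after two months ≈ 7.08%.

With a fixed labor force, u_{t+1} = u_t + s·(1−u_t) − f·u_t = u_t·(1−s−f) + s.
Here 1−s−f = 0.669 and s = 0.016.
u_1 = 0.098500 × 0.669 + 0.016 = 0.081897.
u_2 = 0.081897 × 0.669 + 0.016 = 0.070789.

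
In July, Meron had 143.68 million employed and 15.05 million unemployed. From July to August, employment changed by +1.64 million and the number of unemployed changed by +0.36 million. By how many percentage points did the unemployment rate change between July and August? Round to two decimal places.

July: labor force = 143.68 + 15.05 = 158.73; u = 15.05/158.73 = 9.48%.
August: labor force = 145.32 + 15.41 = 160.73; u = 15.41/160.73 = 9.59%.
Change = 9.59% − 9.48% = +0.11 pp.

The unemployment rate changed by +0.11 percentage points.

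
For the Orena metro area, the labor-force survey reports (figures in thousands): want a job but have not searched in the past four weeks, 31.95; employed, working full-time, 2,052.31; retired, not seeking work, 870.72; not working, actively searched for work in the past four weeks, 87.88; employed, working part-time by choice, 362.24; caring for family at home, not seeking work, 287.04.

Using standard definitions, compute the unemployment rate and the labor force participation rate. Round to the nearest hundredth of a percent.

Employed = 2,052.31 + 362.24 = 2,414.55 thousand.
Unemployed = 87.88 thousand.
Labor force = 2,414.55 + 87.88 = 2,502.43 thousand.
Not in labor force = 31.95 + 870.72 + 287.04 = 1,189.71 thousand (those not working and not actively searching are outside the labor force — including those who want a job but have given up searching).
Civilian working-age population = 2,502.43 + 1,189.71 = 3,692.14 thousand.
Unemployment rate = 87.88 / 2,502.43 = 3.51%.
Labor force participation rate = 2,502.43 / 3,692.14 = 67.78%.

Unemployment rate ≈ 3.51%; labor force participation rate ≈ 67.78%.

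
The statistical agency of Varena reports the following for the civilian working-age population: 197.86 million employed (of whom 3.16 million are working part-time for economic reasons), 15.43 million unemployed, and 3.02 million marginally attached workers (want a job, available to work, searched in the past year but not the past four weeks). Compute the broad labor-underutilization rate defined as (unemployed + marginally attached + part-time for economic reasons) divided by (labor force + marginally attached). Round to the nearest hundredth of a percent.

Broad underutilization rate ≈ 9.99%.

Labor force = 197.86 + 15.43 = 213.29 million.
Numerator = 15.43 + 3.02 + 3.16 = 21.61 million.
Denominator = 213.29 + 3.02 = 216.31 million.
Broad rate = 21.61 / 216.31 = 9.99%.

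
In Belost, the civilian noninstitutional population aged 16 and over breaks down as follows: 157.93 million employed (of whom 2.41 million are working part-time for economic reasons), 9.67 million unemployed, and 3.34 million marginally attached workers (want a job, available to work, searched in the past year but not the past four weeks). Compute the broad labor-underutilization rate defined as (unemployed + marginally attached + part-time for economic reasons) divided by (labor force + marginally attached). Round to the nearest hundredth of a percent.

Labor force = 157.93 + 9.67 = 167.60 million.
Numerator = 9.67 + 3.34 + 2.41 = 15.42 million.
Denominator = 167.60 + 3.34 = 170.94 million.
Broad rate = 15.42 / 170.94 = 9.02%.

Broad underutilization rate ≈ 9.02%.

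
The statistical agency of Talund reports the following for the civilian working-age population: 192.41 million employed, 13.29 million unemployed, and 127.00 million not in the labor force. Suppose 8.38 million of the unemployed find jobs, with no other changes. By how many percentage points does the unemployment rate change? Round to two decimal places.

The unemployment rate changes by −4.07 percentage points.

Initially, labor force = 192.41 + 13.29 = 205.70 million, so u = 13.29/205.70 = 6.46%.
After the change, unemployed falls and employed rises by 8.38; labor force unchanged → E = 200.79, U = 4.91, labor force = 205.70 million.
New unemployment rate = 4.91 / 205.70 = 2.39%.
Change = 2.39% − 6.46% = −4.07 percentage points.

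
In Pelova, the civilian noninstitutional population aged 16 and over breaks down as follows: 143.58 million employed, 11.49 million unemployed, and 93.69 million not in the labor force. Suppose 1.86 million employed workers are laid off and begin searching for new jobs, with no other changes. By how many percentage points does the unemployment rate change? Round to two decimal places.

Initially, labor force = 143.58 + 11.49 = 155.07 million, so u = 11.49/155.07 = 7.41%.
After the change, employed falls and unemployed rises by 1.86; labor force unchanged → E = 141.72, U = 13.35, labor force = 155.07 million.
New unemployment rate = 13.35 / 155.07 = 8.61%.
Change = 8.61% − 7.41% = +1.20 percentage points.

The unemployment rate changes by +1.20 percentage points.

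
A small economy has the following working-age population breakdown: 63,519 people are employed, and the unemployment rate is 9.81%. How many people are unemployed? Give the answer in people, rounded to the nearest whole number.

About 6,909 are unemployed.

Let U be the number unemployed. The labor force is E + U, and U/(E+U) = 0.0981.
So U = 0.0981 × 63,519 / (1 − 0.0981) = 6231.21 / 0.9019 ≈ 6,909.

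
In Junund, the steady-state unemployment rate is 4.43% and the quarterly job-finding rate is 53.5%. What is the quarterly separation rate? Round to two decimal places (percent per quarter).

From u* = s/(s+f): s = u·f/(1−u).
s = 0.0443 × 53.5 / (1 − 0.0443) = 2.3700 / 0.9557 ≈ 2.48% per quarter.

Separation rate ≈ 2.48% per quarter.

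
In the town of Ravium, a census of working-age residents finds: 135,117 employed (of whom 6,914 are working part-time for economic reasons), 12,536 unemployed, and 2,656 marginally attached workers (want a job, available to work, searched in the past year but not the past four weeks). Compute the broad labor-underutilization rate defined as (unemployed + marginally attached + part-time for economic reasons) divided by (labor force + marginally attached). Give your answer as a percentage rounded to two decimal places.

Labor force = 135,117 + 12,536 = 147,653.
Numerator = 12,536 + 2,656 + 6,914 = 22,106.
Denominator = 147,653 + 2,656 = 150,309.
Broad rate = 22,106 / 150,309 = 14.71%.

Broad underutilization rate ≈ 14.71%.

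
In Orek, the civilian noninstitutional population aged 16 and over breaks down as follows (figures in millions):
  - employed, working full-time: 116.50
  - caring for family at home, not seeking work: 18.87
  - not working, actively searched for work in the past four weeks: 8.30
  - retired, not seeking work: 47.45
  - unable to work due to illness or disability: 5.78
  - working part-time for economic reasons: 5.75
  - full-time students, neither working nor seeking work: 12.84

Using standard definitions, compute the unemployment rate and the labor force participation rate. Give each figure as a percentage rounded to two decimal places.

Employed = 116.50 + 5.75 = 122.25 million (anyone who worked, including part-time for economic reasons, counts as employed).
Unemployed = 8.30 million.
Labor force = 122.25 + 8.30 = 130.55 million.
Not in labor force = 18.87 + 47.45 + 5.78 + 12.84 = 84.94 million (those not working and not actively searching are outside the labor force).
Civilian working-age population = 130.55 + 84.94 = 215.49 million.
Unemployment rate = 8.30 / 130.55 = 6.36%.
Labor force participation rate = 130.55 / 215.49 = 60.58%.

Unemployment rate ≈ 6.36%; labor force participation rate ≈ 60.58%.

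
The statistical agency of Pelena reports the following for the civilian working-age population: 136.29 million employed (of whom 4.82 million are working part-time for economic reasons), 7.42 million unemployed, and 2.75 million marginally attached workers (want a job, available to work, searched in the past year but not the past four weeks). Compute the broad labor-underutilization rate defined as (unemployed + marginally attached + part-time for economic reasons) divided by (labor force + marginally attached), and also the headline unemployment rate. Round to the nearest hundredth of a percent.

Broad underutilization rate ≈ 10.23%; headline unemployment rate ≈ 5.16%.

Labor force = 136.29 + 7.42 = 143.71 million.
Numerator = 7.42 + 2.75 + 4.82 = 14.99 million.
Denominator = 143.71 + 2.75 = 146.46 million.
Broad rate = 14.99 / 146.46 = 10.23%.
Headline unemployment rate = 7.42 / 143.71 = 5.16%.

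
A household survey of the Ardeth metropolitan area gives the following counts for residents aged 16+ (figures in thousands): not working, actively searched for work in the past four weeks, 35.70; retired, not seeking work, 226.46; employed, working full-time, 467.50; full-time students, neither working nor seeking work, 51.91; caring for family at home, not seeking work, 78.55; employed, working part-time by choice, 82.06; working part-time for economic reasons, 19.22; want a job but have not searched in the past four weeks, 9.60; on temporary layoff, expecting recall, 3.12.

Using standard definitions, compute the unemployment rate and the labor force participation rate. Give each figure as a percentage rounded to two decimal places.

Unemployment rate ≈ 6.39%; labor force participation rate ≈ 62.37%.

Employed = 467.50 + 82.06 + 19.22 = 568.78 thousand (anyone who worked, including part-time for economic reasons, counts as employed).
Unemployed = 35.70 + 3.12 = 38.82 thousand (jobless and actively searching, or on temporary layoff).
Labor force = 568.78 + 38.82 = 607.60 thousand.
Not in labor force = 226.46 + 51.91 + 78.55 + 9.60 = 366.52 thousand (those not working and not actively searching are outside the labor force — including those who want a job but have given up searching).
Civilian working-age population = 607.60 + 366.52 = 974.12 thousand.
Unemployment rate = 38.82 / 607.60 = 6.39%.
Labor force participation rate = 607.60 / 974.12 = 62.37%.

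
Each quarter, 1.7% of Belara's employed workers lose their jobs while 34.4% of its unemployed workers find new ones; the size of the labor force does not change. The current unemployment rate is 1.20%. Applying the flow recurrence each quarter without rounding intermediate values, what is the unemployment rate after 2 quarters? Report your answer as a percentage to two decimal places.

Unemployment rate after two quarters ≈ 3.28%.

With a fixed labor force, u_{t+1} = u_t + s·(1−u_t) − f·u_t = u_t·(1−s−f) + s.
Here 1−s−f = 0.639 and s = 0.017.
u_1 = 0.012000 × 0.639 + 0.017 = 0.024668.
u_2 = 0.024668 × 0.639 + 0.017 = 0.032763.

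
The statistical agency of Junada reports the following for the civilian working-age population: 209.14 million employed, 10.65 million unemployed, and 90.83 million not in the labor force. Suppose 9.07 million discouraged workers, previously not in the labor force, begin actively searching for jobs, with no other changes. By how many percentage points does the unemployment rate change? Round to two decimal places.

Initially, labor force = 209.14 + 10.65 = 219.79 million, so u = 10.65/219.79 = 4.85%.
After the change, unemployed and labor force both rise by 9.07 → E = 209.14, U = 19.72, labor force = 228.86 million.
New unemployment rate = 19.72 / 228.86 = 8.62%.
Change = 8.62% − 4.85% = +3.77 percentage points.

The unemployment rate changes by +3.77 percentage points.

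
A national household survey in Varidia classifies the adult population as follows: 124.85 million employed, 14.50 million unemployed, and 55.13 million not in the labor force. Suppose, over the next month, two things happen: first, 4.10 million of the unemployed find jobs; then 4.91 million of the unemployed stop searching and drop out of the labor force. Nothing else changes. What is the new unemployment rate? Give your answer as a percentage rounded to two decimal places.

Initially, labor force = 124.85 + 14.50 = 139.35 million, so u = 14.50/139.35 = 10.41%.
After the first change, unemployed falls and employed rises by 4.10; labor force unchanged → E = 128.95, U = 10.40, labor force = 139.35 million.
After the second change, unemployed and labor force both fall by 4.91 → E = 128.95, U = 5.49, labor force = 134.44 million.
New unemployment rate = 5.49 / 134.44 = 4.08%.

New unemployment rate ≈ 4.08%.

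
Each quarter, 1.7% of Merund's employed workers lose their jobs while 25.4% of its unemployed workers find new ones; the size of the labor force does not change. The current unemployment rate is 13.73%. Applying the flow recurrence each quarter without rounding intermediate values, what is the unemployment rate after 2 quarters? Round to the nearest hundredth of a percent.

With a fixed labor force, u_{t+1} = u_t + s·(1−u_t) − f·u_t = u_t·(1−s−f) + s.
Here 1−s−f = 0.729 and s = 0.017.
u_1 = 0.137300 × 0.729 + 0.017 = 0.117092.
u_2 = 0.117092 × 0.729 + 0.017 = 0.102360.

Unemployment rate after two quarters ≈ 10.24%.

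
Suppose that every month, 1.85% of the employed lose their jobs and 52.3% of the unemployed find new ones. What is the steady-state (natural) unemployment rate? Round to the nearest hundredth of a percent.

Steady-state unemployment rate ≈ 3.42%.

At steady state the flows balance: s·E = f·U, so U/(E+U) = s/(s+f).
u* = 1.85 / (1.85 + 52.3) = 1.85 / 54.15 = 3.42%.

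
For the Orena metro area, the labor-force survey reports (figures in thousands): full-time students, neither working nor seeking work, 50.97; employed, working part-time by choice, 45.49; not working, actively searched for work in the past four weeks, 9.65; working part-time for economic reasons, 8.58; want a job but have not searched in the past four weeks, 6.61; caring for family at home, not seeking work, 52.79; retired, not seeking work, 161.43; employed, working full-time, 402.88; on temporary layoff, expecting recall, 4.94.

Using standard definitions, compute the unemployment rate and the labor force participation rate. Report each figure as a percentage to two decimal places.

Unemployment rate ≈ 3.09%; labor force participation rate ≈ 63.44%.

Employed = 45.49 + 8.58 + 402.88 = 456.95 thousand (anyone who worked, including part-time for economic reasons, counts as employed).
Unemployed = 9.65 + 4.94 = 14.59 thousand (jobless and actively searching, or on temporary layoff).
Labor force = 456.95 + 14.59 = 471.54 thousand.
Not in labor force = 50.97 + 6.61 + 52.79 + 161.43 = 271.80 thousand (those not working and not actively searching are outside the labor force — including those who want a job but have given up searching).
Civilian working-age population = 471.54 + 271.80 = 743.34 thousand.
Unemployment rate = 14.59 / 471.54 = 3.09%.
Labor force participation rate = 471.54 / 743.34 = 63.44%.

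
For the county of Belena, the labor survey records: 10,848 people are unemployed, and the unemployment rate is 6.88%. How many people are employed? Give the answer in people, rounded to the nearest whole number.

Labor force = U / u = 10,848 / 0.0688 ≈ 157,674.
Employed = labor force − unemployed = 157,674 − 10,848 = 146,826.

About 146,826 are employed.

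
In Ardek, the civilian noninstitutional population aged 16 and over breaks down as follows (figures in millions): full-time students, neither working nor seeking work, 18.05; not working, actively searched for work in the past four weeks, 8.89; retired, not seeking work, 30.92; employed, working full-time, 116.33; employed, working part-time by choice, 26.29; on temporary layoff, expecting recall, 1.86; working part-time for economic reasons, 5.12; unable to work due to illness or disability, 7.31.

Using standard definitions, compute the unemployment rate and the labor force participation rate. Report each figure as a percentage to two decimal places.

Unemployment rate ≈ 6.78%; labor force participation rate ≈ 73.80%.

Employed = 116.33 + 26.29 + 5.12 = 147.74 million (anyone who worked, including part-time for economic reasons, counts as employed).
Unemployed = 8.89 + 1.86 = 10.75 million (jobless and actively searching, or on temporary layoff).
Labor force = 147.74 + 10.75 = 158.49 million.
Not in labor force = 18.05 + 30.92 + 7.31 = 56.28 million (those not working and not actively searching are outside the labor force).
Civilian working-age population = 158.49 + 56.28 = 214.77 million.
Unemployment rate = 10.75 / 158.49 = 6.78%.
Labor force participation rate = 158.49 / 214.77 = 73.80%.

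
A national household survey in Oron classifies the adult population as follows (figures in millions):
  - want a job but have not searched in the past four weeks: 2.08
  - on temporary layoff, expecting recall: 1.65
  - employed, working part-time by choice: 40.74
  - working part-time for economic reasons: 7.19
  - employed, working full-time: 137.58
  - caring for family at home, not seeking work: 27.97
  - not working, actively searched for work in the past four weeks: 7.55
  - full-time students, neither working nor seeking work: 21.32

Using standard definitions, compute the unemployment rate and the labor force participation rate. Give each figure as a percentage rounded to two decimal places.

Employed = 40.74 + 7.19 + 137.58 = 185.51 million (anyone who worked, including part-time for economic reasons, counts as employed).
Unemployed = 1.65 + 7.55 = 9.20 million (jobless and actively searching, or on temporary layoff).
Labor force = 185.51 + 9.20 = 194.71 million.
Not in labor force = 2.08 + 27.97 + 21.32 = 51.37 million (those not working and not actively searching are outside the labor force — including those who want a job but have given up searching).
Civilian working-age population = 194.71 + 51.37 = 246.08 million.
Unemployment rate = 9.20 / 194.71 = 4.72%.
Labor force participation rate = 194.71 / 246.08 = 79.12%.

Unemployment rate ≈ 4.72%; labor force participation rate ≈ 79.12%.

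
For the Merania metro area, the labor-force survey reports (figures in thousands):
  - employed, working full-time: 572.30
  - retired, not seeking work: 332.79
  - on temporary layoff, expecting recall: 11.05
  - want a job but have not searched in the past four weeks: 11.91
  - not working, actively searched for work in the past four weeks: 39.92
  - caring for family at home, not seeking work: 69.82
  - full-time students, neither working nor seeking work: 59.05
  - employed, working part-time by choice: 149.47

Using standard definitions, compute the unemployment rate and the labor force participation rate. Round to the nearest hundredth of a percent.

Unemployment rate ≈ 6.60%; labor force participation rate ≈ 62.00%.

Employed = 572.30 + 149.47 = 721.77 thousand.
Unemployed = 11.05 + 39.92 = 50.97 thousand (jobless and actively searching, or on temporary layoff).
Labor force = 721.77 + 50.97 = 772.74 thousand.
Not in labor force = 332.79 + 11.91 + 69.82 + 59.05 = 473.57 thousand (those not working and not actively searching are outside the labor force — including those who want a job but have given up searching).
Civilian working-age population = 772.74 + 473.57 = 1,246.31 thousand.
Unemployment rate = 50.97 / 772.74 = 6.60%.
Labor force participation rate = 772.74 / 1,246.31 = 62.00%.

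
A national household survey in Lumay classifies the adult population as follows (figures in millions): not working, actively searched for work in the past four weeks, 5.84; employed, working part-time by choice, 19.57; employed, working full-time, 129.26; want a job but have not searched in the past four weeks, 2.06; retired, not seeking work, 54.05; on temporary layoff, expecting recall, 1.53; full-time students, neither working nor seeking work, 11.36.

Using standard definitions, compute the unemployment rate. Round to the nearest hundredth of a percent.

Unemployment rate ≈ 4.72%.

Employed = 19.57 + 129.26 = 148.83 million.
Unemployed = 5.84 + 1.53 = 7.37 million (jobless and actively searching, or on temporary layoff).
Labor force = 148.83 + 7.37 = 156.20 million.
Unemployment rate = 7.37 / 156.20 = 4.72%.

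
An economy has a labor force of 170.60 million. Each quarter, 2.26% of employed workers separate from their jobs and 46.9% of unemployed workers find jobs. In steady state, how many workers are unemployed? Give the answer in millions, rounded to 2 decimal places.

Steady-state unemployment rate u* = s/(s+f) = 2.26/(2.26+46.9) = 0.045972.
Unemployed = u* × labor force = 0.045972 × 170.60 ≈ 7.84 million.

About 7.84 million are unemployed in steady state.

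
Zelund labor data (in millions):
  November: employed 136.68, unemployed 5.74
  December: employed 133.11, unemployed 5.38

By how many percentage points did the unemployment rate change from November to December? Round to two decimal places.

November: labor force = 136.68 + 5.74 = 142.42; u = 5.74/142.42 = 4.03%.
December: labor force = 133.11 + 5.38 = 138.49; u = 5.38/138.49 = 3.88%.
Change = 3.88% − 4.03% = −0.15 pp.

The unemployment rate changed by −0.15 percentage points.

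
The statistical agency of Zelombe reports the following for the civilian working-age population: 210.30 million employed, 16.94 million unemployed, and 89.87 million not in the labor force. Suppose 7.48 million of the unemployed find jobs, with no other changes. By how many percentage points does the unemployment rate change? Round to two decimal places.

The unemployment rate changes by −3.29 percentage points.

Initially, labor force = 210.30 + 16.94 = 227.24 million, so u = 16.94/227.24 = 7.45%.
After the change, unemployed falls and employed rises by 7.48; labor force unchanged → E = 217.78, U = 9.46, labor force = 227.24 million.
New unemployment rate = 9.46 / 227.24 = 4.16%.
Change = 4.16% − 7.45% = −3.29 percentage points.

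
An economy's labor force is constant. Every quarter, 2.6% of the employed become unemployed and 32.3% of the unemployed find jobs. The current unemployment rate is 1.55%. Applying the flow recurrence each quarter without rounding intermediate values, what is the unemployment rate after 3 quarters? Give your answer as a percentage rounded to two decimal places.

With a fixed labor force, u_{t+1} = u_t + s·(1−u_t) − f·u_t = u_t·(1−s−f) + s.
Here 1−s−f = 0.651 and s = 0.026.
u_1 = 0.015500 × 0.651 + 0.026 = 0.036090.
u_2 = 0.036090 × 0.651 + 0.026 = 0.049495.
u_3 = 0.049495 × 0.651 + 0.026 = 0.058221.

Unemployment rate after three quarters ≈ 5.82%.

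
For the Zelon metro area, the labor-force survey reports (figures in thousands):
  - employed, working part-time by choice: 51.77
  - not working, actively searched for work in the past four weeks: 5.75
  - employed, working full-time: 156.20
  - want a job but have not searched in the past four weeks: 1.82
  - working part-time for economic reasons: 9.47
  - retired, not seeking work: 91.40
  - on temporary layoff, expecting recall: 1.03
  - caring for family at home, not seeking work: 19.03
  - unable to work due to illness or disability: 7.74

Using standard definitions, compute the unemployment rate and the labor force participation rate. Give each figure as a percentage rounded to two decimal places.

Unemployment rate ≈ 3.02%; labor force participation rate ≈ 65.14%.

Employed = 51.77 + 156.20 + 9.47 = 217.44 thousand (anyone who worked, including part-time for economic reasons, counts as employed).
Unemployed = 5.75 + 1.03 = 6.78 thousand (jobless and actively searching, or on temporary layoff).
Labor force = 217.44 + 6.78 = 224.22 thousand.
Not in labor force = 1.82 + 91.40 + 19.03 + 7.74 = 119.99 thousand (those not working and not actively searching are outside the labor force — including those who want a job but have given up searching).
Civilian working-age population = 224.22 + 119.99 = 344.21 thousand.
Unemployment rate = 6.78 / 224.22 = 3.02%.
Labor force participation rate = 224.22 / 344.21 = 65.14%.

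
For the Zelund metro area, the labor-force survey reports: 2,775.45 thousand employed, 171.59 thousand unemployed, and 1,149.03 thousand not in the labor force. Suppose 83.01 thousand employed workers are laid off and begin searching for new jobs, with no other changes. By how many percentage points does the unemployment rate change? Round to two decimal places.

Initially, labor force = 2,775.45 + 171.59 = 2,947.04 thousand, so u = 171.59/2,947.04 = 5.82%.
After the change, employed falls and unemployed rises by 83.01; labor force unchanged → E = 2,692.44, U = 254.60, labor force = 2,947.04 thousand.
New unemployment rate = 254.60 / 2,947.04 = 8.64%.
Change = 8.64% − 5.82% = +2.82 percentage points.

The unemployment rate changes by +2.82 percentage points.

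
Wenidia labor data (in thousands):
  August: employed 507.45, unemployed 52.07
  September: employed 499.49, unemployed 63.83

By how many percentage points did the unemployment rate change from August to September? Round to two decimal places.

The unemployment rate changed by +2.02 percentage points.

August: labor force = 507.45 + 52.07 = 559.52; u = 52.07/559.52 = 9.31%.
September: labor force = 499.49 + 63.83 = 563.32; u = 63.83/563.32 = 11.33%.
Change = 11.33% − 9.31% = +2.02 pp.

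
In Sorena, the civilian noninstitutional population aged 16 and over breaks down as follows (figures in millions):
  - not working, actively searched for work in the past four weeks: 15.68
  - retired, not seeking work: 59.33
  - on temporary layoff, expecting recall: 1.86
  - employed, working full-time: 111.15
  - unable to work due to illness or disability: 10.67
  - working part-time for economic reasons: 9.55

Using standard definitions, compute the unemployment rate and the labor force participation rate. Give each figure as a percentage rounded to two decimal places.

Employed = 111.15 + 9.55 = 120.70 million (anyone who worked, including part-time for economic reasons, counts as employed).
Unemployed = 15.68 + 1.86 = 17.54 million (jobless and actively searching, or on temporary layoff).
Labor force = 120.70 + 17.54 = 138.24 million.
Not in labor force = 59.33 + 10.67 = 70.00 million (those not working and not actively searching are outside the labor force).
Civilian working-age population = 138.24 + 70.00 = 208.24 million.
Unemployment rate = 17.54 / 138.24 = 12.69%.
Labor force participation rate = 138.24 / 208.24 = 66.38%.

Unemployment rate ≈ 12.69%; labor force participation rate ≈ 66.38%.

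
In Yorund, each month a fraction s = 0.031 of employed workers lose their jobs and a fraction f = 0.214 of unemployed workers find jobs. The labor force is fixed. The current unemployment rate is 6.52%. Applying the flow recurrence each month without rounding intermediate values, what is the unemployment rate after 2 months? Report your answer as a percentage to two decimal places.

With a fixed labor force, u_{t+1} = u_t + s·(1−u_t) − f·u_t = u_t·(1−s−f) + s.
Here 1−s−f = 0.755 and s = 0.031.
u_1 = 0.065200 × 0.755 + 0.031 = 0.080226.
u_2 = 0.080226 × 0.755 + 0.031 = 0.091571.

Unemployment rate after two months ≈ 9.16%.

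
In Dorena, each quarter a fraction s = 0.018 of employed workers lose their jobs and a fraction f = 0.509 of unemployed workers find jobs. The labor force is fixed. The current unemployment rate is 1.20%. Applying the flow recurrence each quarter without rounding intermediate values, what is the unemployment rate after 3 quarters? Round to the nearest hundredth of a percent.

Unemployment rate after three quarters ≈ 3.18%.

With a fixed labor force, u_{t+1} = u_t + s·(1−u_t) − f·u_t = u_t·(1−s−f) + s.
Here 1−s−f = 0.473 and s = 0.018.
u_1 = 0.012000 × 0.473 + 0.018 = 0.023676.
u_2 = 0.023676 × 0.473 + 0.018 = 0.029199.
u_3 = 0.029199 × 0.473 + 0.018 = 0.031811.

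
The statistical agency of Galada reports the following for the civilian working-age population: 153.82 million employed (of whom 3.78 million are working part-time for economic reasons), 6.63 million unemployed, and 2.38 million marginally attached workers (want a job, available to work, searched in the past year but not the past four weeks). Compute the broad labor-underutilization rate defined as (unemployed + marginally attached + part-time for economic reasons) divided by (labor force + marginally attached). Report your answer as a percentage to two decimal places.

Labor force = 153.82 + 6.63 = 160.45 million.
Numerator = 6.63 + 2.38 + 3.78 = 12.79 million.
Denominator = 160.45 + 2.38 = 162.83 million.
Broad rate = 12.79 / 162.83 = 7.85%.

Broad underutilization rate ≈ 7.85%.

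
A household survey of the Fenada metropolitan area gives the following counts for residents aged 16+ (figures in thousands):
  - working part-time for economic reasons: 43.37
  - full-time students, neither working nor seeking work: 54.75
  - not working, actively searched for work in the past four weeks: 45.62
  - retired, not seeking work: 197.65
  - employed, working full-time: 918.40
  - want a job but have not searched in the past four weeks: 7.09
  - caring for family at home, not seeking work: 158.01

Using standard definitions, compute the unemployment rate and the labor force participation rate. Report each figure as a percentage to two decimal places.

Unemployment rate ≈ 4.53%; labor force participation rate ≈ 70.70%.

Employed = 43.37 + 918.40 = 961.77 thousand (anyone who worked, including part-time for economic reasons, counts as employed).
Unemployed = 45.62 thousand.
Labor force = 961.77 + 45.62 = 1,007.39 thousand.
Not in labor force = 54.75 + 197.65 + 7.09 + 158.01 = 417.50 thousand (those not working and not actively searching are outside the labor force — including those who want a job but have given up searching).
Civilian working-age population = 1,007.39 + 417.50 = 1,424.89 thousand.
Unemployment rate = 45.62 / 1,007.39 = 4.53%.
Labor force participation rate = 1,007.39 / 1,424.89 = 70.70%.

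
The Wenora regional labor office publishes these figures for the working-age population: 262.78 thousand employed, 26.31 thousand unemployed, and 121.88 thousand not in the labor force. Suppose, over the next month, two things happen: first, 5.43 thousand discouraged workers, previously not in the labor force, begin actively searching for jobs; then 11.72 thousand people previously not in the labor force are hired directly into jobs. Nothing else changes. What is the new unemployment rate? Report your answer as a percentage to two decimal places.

New unemployment rate ≈ 10.36%.

Initially, labor force = 262.78 + 26.31 = 289.09 thousand, so u = 26.31/289.09 = 9.10%.
After the first change, unemployed and labor force both rise by 5.43 → E = 262.78, U = 31.74, labor force = 294.52 thousand.
After the second change, employed and labor force both rise by 11.72; unemployed unchanged → E = 274.50, U = 31.74, labor force = 306.24 thousand.
New unemployment rate = 31.74 / 306.24 = 10.36%.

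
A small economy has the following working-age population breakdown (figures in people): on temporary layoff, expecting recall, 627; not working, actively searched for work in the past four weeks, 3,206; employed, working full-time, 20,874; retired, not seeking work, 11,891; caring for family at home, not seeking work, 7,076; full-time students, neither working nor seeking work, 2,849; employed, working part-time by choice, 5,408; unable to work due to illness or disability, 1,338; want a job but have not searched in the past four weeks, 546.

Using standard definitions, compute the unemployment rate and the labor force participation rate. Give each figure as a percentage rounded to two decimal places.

Unemployment rate ≈ 12.73%; labor force participation rate ≈ 55.96%.

Employed = 20,874 + 5,408 = 26,282.
Unemployed = 627 + 3,206 = 3,833 (jobless and actively searching, or on temporary layoff).
Labor force = 26,282 + 3,833 = 30,115.
Not in labor force = 11,891 + 7,076 + 2,849 + 1,338 + 546 = 23,700 (those not working and not actively searching are outside the labor force — including those who want a job but have given up searching).
Civilian working-age population = 30,115 + 23,700 = 53,815.
Unemployment rate = 3,833 / 30,115 = 12.73%.
Labor force participation rate = 30,115 / 53,815 = 55.96%.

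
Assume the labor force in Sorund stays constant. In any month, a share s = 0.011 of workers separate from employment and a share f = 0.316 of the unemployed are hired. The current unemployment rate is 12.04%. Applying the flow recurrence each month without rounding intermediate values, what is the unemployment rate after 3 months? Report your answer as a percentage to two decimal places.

With a fixed labor force, u_{t+1} = u_t + s·(1−u_t) − f·u_t = u_t·(1−s−f) + s.
Here 1−s−f = 0.673 and s = 0.011.
u_1 = 0.120400 × 0.673 + 0.011 = 0.092029.
u_2 = 0.092029 × 0.673 + 0.011 = 0.072936.
u_3 = 0.072936 × 0.673 + 0.011 = 0.060086.

Unemployment rate after three months ≈ 6.01%.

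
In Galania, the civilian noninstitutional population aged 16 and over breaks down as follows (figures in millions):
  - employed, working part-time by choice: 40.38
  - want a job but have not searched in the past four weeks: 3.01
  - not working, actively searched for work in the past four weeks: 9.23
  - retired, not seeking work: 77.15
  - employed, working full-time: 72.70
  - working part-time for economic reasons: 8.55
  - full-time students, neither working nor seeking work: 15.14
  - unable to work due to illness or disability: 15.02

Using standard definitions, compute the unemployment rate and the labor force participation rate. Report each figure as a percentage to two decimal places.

Unemployment rate ≈ 7.05%; labor force participation rate ≈ 54.26%.

Employed = 40.38 + 72.70 + 8.55 = 121.63 million (anyone who worked, including part-time for economic reasons, counts as employed).
Unemployed = 9.23 million.
Labor force = 121.63 + 9.23 = 130.86 million.
Not in labor force = 3.01 + 77.15 + 15.14 + 15.02 = 110.32 million (those not working and not actively searching are outside the labor force — including those who want a job but have given up searching).
Civilian working-age population = 130.86 + 110.32 = 241.18 million.
Unemployment rate = 9.23 / 130.86 = 7.05%.
Labor force participation rate = 130.86 / 241.18 = 54.26%.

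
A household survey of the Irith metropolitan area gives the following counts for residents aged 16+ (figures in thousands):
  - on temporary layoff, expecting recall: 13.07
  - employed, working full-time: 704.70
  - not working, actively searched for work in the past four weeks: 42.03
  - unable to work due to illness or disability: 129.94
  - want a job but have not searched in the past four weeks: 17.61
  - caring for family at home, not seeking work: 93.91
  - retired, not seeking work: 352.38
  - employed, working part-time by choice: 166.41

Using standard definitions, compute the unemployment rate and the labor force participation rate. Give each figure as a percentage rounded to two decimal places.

Employed = 704.70 + 166.41 = 871.11 thousand.
Unemployed = 13.07 + 42.03 = 55.10 thousand (jobless and actively searching, or on temporary layoff).
Labor force = 871.11 + 55.10 = 926.21 thousand.
Not in labor force = 129.94 + 17.61 + 93.91 + 352.38 = 593.84 thousand (those not working and not actively searching are outside the labor force — including those who want a job but have given up searching).
Civilian working-age population = 926.21 + 593.84 = 1,520.05 thousand.
Unemployment rate = 55.10 / 926.21 = 5.95%.
Labor force participation rate = 926.21 / 1,520.05 = 60.93%.

Unemployment rate ≈ 5.95%; labor force participation rate ≈ 60.93%.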